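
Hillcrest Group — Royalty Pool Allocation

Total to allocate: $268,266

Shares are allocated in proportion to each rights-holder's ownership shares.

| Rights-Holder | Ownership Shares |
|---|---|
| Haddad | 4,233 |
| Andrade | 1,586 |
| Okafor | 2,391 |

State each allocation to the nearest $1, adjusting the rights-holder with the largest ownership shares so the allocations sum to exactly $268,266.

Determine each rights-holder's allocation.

Haddad: $138,316; Andrade: $51,823; Okafor: $78,127

Total ownership shares = 4,233 + 1,586 + 2,391 = 8,210.
Pro-rata amounts: Haddad 138,315.47; Andrade 51,823.37; Okafor 78,127.16.
At nearest $1: Haddad $138,315; Andrade $51,823; Okafor $78,127. Sum = $268,265.
Difference $268,266 − $268,265 = +$1 applied to largest ownership shares (Haddad): Haddad becomes $138,316.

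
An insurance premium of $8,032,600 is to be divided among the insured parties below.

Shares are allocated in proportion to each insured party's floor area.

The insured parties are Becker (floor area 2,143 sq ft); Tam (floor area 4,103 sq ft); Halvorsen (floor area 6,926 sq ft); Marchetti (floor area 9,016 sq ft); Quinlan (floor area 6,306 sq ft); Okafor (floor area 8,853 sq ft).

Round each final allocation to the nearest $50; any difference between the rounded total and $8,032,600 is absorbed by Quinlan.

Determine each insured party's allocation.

Floor area total: 37,347.
Unrounded shares: Becker 2,143/37,347 × $8,032,600 = 460,916.86; Tam 4,103/37,347 × $8,032,600 = 882,474.04; Halvorsen 6,926/37,347 × $8,032,600 = 1,489,645.42; Marchetti 9,016/37,347 × $8,032,600 = 1,939,163.03; Quinlan 6,306/37,347 × $8,032,600 = 1,356,295.70; Okafor 8,853/37,347 × $8,032,600 = 1,904,104.96.
Rounded to nearest $50: Becker $460,900; Tam $882,450; Halvorsen $1,489,650; Marchetti $1,939,150; Quinlan $1,356,300; Okafor $1,904,100. Sum = $8,032,550.
Difference $8,032,600 − $8,032,550 = +$50 applied to Quinlan: Quinlan becomes $1,356,350.

Becker: $460,900 | Tam: $882,450 | Halvorsen: $1,489,650 | Marchetti: $1,939,150 | Quinlan: $1,356,350 | Okafor: $1,904,100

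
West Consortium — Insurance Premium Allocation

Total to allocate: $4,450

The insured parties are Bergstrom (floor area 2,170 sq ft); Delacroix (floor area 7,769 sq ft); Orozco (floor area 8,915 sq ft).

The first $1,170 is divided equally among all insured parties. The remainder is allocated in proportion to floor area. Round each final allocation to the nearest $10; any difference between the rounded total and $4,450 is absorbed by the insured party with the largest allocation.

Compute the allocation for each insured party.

First tranche $1,170 split equally: $390 each.
Remainder $3,280 by floor area (total 18,854): Bergstrom 377.51 → $380; Delacroix 1,351.56 → $1,350; Orozco 1,550.93 → $1,550.
Totals: Bergstrom $390 + $380 = $770; Delacroix $390 + $1,350 = $1,740; Orozco $390 + $1,550 = $1,940.

Bergstrom: $770 · Delacroix: $1,740 · Orozco: $1,940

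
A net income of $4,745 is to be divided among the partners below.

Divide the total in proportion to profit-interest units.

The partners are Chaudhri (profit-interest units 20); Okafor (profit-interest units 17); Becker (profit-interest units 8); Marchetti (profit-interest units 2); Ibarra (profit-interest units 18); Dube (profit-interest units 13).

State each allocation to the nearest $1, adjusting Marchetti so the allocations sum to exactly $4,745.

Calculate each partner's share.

Combined profit-interest units = 78.
Raw shares: Chaudhri 20/78 × $4,745 = 1,216.67; Okafor 17/78 × $4,745 = 1,034.17; Becker 8/78 × $4,745 = 486.67; Marchetti 2/78 × $4,745 = 121.67; Ibarra 18/78 × $4,745 = 1,095.00; Dube 13/78 × $4,745 = 790.83.
After rounding ($1): Chaudhri $1,217; Okafor $1,034; Becker $487; Marchetti $122; Ibarra $1,095; Dube $791. Sum = $4,746.
Difference $4,745 − $4,746 = −$1 applied to Marchetti: Marchetti becomes $121.

Chaudhri: $1,217 · Okafor: $1,034 · Becker: $487 · Marchetti: $121 · Ibarra: $1,095 · Dube: $791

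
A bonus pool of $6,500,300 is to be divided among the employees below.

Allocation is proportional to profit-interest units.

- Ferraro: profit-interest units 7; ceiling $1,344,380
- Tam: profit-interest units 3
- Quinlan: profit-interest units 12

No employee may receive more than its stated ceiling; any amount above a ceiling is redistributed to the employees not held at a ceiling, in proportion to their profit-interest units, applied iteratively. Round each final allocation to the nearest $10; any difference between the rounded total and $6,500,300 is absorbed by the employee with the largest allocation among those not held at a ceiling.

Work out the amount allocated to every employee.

Ferraro: $1,344,380; Tam: $1,031,180; Quinlan: $4,124,740

Sum of profit-interest units: 22.
Pro-rata shares before constraints: Ferraro 2,068,277.27; Tam 886,404.55; Quinlan 3,545,618.18.
Cap binds for Ferraro ($1,344,380); balance $5,155,920 reallocated over remaining profit-interest units 15.
Redistributed shares: Tam 1,031,184.00 → $1,031,180; Quinlan 4,124,736.00 → $4,124,740.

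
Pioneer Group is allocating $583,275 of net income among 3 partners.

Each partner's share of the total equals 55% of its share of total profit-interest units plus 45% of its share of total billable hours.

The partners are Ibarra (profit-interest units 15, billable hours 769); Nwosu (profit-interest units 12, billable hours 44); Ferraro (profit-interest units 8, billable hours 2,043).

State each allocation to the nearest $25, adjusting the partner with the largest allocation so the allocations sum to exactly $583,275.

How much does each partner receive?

Totals — profit-interest units 35, billable hours 2,856.
Blended shares (55% profit-interest units + 45% billable hours): Ibarra 0.3569; Nwosu 0.1955; Ferraro 0.4476.
Raw shares: Ibarra 208,159.33; Nwosu 114,032.71; Ferraro 261,082.96.
At nearest $25: Ibarra $208,150; Nwosu $114,025; Ferraro $261,075. Sum = $583,250.
Difference $583,275 − $583,250 = +$25 applied to largest allocation (Ferraro): Ferraro becomes $261,100.

Ibarra: $208,150 · Nwosu: $114,025 · Ferraro: $261,100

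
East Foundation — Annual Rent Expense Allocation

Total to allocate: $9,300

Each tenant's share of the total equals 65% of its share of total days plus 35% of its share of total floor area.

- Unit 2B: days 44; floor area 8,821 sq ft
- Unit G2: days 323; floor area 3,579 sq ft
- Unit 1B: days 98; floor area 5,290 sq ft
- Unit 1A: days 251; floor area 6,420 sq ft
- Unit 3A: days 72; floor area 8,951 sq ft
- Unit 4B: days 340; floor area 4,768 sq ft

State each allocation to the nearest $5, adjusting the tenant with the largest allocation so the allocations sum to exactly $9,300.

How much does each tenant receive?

Unit 2B: $995; Unit G2: $2,040; Unit 1B: $980; Unit 1A: $1,900; Unit 3A: $1,155; Unit 4B: $2,230

Days total 1,128; floor area total 37,829.
Combined weights (65% days + 35% floor area): Unit 2B 0.1070; Unit G2 0.2192; Unit 1B 0.1054; Unit 1A 0.2040; Unit 3A 0.1243; Unit 4B 0.2400.
Unrounded shares: Unit 2B 994.80; Unit G2 2,038.93; Unit 1B 980.36; Unit 1A 1,897.53; Unit 3A 1,156.04; Unit 4B 2,232.34.
At nearest $5: Unit 2B $995; Unit G2 $2,040; Unit 1B $980; Unit 1A $1,900; Unit 3A $1,155; Unit 4B $2,230. Sum = $9,300.
Sum already equals the total — no adjustment.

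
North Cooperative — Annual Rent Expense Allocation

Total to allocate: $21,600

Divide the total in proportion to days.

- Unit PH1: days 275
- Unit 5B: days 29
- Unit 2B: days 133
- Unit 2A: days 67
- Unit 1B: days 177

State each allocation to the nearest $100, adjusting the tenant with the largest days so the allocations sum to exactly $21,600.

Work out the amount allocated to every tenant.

Combined days = 681.
Proportional shares: Unit PH1 275/681 × $21,600 = 8,722.47; Unit 5B 29/681 × $21,600 = 919.82; Unit 2B 133/681 × $21,600 = 4,218.50; Unit 2A 67/681 × $21,600 = 2,125.11; Unit 1B 177/681 × $21,600 = 5,614.10.
Rounded to nearest $100: Unit PH1 $8,700; Unit 5B $900; Unit 2B $4,200; Unit 2A $2,100; Unit 1B $5,600. Sum = $21,500.
Difference $21,600 − $21,500 = +$100 applied to largest days (Unit PH1): Unit PH1 becomes $8,800.

Unit PH1: $8,800 | Unit 5B: $900 | Unit 2B: $4,200 | Unit 2A: $2,100 | Unit 1B: $5,600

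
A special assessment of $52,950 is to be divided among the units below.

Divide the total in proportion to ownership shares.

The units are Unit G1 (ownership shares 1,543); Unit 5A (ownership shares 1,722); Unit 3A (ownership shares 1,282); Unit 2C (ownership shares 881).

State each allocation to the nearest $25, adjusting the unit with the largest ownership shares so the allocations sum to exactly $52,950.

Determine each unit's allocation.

Unit G1: $15,050 · Unit 5A: $16,800 · Unit 3A: $12,500 · Unit 2C: $8,600

Sum of ownership shares: 1,543 + 1,722 + 1,282 + 881 = 5,428.
Pro-rata amounts: Unit G1 15,051.93; Unit 5A 16,798.07; Unit 3A 12,505.88; Unit 2C 8,594.13.
After rounding ($25): Unit G1 $15,050; Unit 5A $16,800; Unit 3A $12,500; Unit 2C $8,600. Sum = $52,950.
Sum already equals the total — no adjustment.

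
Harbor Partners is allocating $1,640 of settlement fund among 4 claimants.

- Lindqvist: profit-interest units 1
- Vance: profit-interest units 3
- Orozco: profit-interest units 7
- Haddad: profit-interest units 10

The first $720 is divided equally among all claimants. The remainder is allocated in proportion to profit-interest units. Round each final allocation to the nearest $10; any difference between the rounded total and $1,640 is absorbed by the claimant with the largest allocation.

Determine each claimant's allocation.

$720 shared equally gives $180 per claimant.
Remainder $920 by profit-interest units (total 21): Lindqvist 43.81 → $40; Vance 131.43 → $130; Orozco 306.67 → $310; Haddad 438.10 → $440.
Totals: Lindqvist $180 + $40 = $220; Vance $180 + $130 = $310; Orozco $180 + $310 = $490; Haddad $180 + $440 = $620.

Lindqvist: $220; Vance: $310; Orozco: $490; Haddad: $620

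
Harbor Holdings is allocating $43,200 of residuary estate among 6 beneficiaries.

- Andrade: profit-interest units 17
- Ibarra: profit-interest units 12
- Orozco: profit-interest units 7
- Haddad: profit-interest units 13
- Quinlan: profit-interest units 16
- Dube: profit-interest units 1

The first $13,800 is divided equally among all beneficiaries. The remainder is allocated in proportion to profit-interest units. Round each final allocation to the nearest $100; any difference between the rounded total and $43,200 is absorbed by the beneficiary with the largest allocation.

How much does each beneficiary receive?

$13,800 shared equally gives $2,300 per beneficiary.
Remainder $29,400 by profit-interest units (total 66): Andrade 7,572.73 → $7,600; Ibarra 5,345.45 → $5,300; Orozco 3,118.18 → $3,100; Haddad 5,790.91 → $5,800; Quinlan 7,127.27 → $7,100; Dube 445.45 → $400.
Rounding difference +$100 on remainder applied to Andrade.
Totals: Andrade $2,300 + $7,700 = $10,000; Ibarra $2,300 + $5,300 = $7,600; Orozco $2,300 + $3,100 = $5,400; Haddad $2,300 + $5,800 = $8,100; Quinlan $2,300 + $7,100 = $9,400; Dube $2,300 + $400 = $2,700.

Andrade: $10,000 · Ibarra: $7,600 · Orozco: $5,400 · Haddad: $8,100 · Quinlan: $9,400 · Dube: $2,700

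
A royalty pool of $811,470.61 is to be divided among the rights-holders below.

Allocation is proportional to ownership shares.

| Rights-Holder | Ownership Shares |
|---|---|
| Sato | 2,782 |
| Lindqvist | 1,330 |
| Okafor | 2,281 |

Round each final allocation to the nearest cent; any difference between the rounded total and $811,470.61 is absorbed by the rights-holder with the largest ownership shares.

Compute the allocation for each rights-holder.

Sato: $353,122.36 | Lindqvist: $168,818.38 | Okafor: $289,529.87

Combined ownership shares = 2,782 + 1,330 + 2,281 = 6,393.
Pro-rata amounts: Sato 353,122.3584; Lindqvist 168,818.3812; Okafor 289,529.8704.
Rounded to nearest cent: Sato $353,122.36; Lindqvist $168,818.38; Okafor $289,529.87. Sum = $811,470.61.
No rounding difference to absorb.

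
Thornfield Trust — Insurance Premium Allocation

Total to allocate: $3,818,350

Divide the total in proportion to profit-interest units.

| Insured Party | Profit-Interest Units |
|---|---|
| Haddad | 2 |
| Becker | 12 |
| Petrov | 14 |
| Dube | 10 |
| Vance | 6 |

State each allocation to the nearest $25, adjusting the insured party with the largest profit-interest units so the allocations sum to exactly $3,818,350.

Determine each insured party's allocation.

Haddad: $173,550 | Becker: $1,041,375 | Petrov: $1,214,950 | Dube: $867,800 | Vance: $520,675

Total profit-interest units = 44.
Unrounded shares: Haddad 2/44 × $3,818,350 = 173,561.36; Becker 12/44 × $3,818,350 = 1,041,368.18; Petrov 14/44 × $3,818,350 = 1,214,929.55; Dube 10/44 × $3,818,350 = 867,806.82; Vance 6/44 × $3,818,350 = 520,684.09.
Rounded to nearest $25: Haddad $173,550; Becker $1,041,375; Petrov $1,214,925; Dube $867,800; Vance $520,675. Sum = $3,818,325.
Difference $3,818,350 − $3,818,325 = +$25 applied to largest profit-interest units (Petrov): Petrov becomes $1,214,950.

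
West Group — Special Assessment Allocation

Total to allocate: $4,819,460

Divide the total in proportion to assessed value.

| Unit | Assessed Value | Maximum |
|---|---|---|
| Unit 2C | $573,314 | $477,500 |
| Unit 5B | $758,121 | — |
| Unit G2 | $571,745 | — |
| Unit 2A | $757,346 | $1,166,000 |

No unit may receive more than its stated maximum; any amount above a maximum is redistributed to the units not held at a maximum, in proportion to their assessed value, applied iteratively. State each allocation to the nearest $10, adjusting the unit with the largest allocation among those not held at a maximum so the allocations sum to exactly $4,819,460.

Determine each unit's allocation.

Combined assessed value = 2,660,526.
Pro-rata shares before constraints: Unit 2C 1,038,540.46; Unit 5B 1,373,312.58; Unit G2 1,035,698.26; Unit 2A 1,371,908.70.
Capped: Unit 2C ($477,500), Unit 2A ($1,166,000); residual $3,175,960 reallocated over remaining assessed value 1,329,866.
Shares after redistribution: Unit 5B 1,810,529.76 → $1,810,530; Unit G2 1,365,430.24 → $1,365,430.

Unit 2C: $477,500 · Unit 5B: $1,810,530 · Unit G2: $1,365,430 · Unit 2A: $1,166,000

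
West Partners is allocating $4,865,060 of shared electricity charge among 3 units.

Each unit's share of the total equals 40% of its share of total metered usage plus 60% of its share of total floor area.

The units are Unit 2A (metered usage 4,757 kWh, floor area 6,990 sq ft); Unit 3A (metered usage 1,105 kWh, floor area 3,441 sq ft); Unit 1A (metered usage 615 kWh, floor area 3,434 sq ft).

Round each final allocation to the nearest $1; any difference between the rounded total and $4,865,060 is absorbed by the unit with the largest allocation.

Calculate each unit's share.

Metered usage total 6,477; floor area total 13,865.
Composite weights (40% metered usage + 60% floor area): Unit 2A 0.5963; Unit 3A 0.2171; Unit 1A 0.1866.
Raw shares: Unit 2A 2,900,871.15; Unit 3A 1,056,441.89; Unit 1A 907,746.96.
After rounding ($1): Unit 2A $2,900,871; Unit 3A $1,056,442; Unit 1A $907,747. Sum = $4,865,060.
Sum already equals the total — no adjustment.

Unit 2A: $2,900,871; Unit 3A: $1,056,442; Unit 1A: $907,747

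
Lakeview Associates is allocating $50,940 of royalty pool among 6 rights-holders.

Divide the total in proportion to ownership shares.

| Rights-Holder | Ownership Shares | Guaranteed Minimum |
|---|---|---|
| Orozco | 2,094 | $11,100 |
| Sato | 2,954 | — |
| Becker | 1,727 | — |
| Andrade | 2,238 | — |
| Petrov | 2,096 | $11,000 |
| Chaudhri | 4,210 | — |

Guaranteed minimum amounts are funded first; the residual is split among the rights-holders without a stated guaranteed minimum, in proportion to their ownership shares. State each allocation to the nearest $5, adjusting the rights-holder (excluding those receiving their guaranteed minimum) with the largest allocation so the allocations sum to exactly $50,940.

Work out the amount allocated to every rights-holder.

Orozco: $11,100; Sato: $7,655; Becker: $4,475; Andrade: $5,800; Petrov: $11,000; Chaudhri: $10,910

Fund the minimums — Orozco $11,100; Petrov $11,000. Residual $28,840.
Residual split over remaining ownership shares 11,129: Sato 7,655.08 → $7,655; Becker 4,475.40 → $4,475; Andrade 5,799.62 → $5,800; Chaudhri 10,909.91 → $10,910.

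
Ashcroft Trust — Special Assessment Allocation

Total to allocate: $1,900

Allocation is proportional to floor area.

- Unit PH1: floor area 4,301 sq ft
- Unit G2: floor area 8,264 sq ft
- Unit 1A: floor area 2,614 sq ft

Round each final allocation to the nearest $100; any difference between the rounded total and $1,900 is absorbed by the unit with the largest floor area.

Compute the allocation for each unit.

Combined floor area = 4,301 + 8,264 + 2,614 = 15,179.
Unrounded shares: Unit PH1 538.37; Unit G2 1,034.43; Unit 1A 327.20.
Rounded to nearest $100: Unit PH1 $500; Unit G2 $1,000; Unit 1A $300. Sum = $1,800.
Difference $1,900 − $1,800 = +$100 applied to largest floor area (Unit G2): Unit G2 becomes $1,100.

Unit PH1: $500; Unit G2: $1,100; Unit 1A: $300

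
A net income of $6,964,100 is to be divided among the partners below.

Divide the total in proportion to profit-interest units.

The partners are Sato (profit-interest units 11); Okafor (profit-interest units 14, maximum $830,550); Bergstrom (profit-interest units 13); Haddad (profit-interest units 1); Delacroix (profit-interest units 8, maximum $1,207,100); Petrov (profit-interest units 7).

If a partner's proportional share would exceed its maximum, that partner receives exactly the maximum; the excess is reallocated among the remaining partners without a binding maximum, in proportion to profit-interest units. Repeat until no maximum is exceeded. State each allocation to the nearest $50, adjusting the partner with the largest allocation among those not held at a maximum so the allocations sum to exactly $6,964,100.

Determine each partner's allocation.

Total profit-interest units = 54.
Unconstrained shares: Sato 1,418,612.96; Okafor 1,805,507.41; Bergstrom 1,676,542.59; Haddad 128,964.81; Delacroix 1,031,718.52; Petrov 902,753.70.
Cap binds for Okafor ($830,550); residual $6,133,550 reallocated over remaining profit-interest units 40.
Cap binds for Delacroix ($1,207,100); residual $4,926,450 reallocated over remaining profit-interest units 32.
Redistributed shares: Sato 1,693,467.19 → $1,693,450; Bergstrom 2,001,370.31 → $2,001,350; Haddad 153,951.56 → $153,950; Petrov 1,077,660.94 → $1,077,650.
Rounding difference +$50 applied to Bergstrom → $2,001,400.

Sato: $1,693,450 · Okafor: $830,550 · Bergstrom: $2,001,400 · Haddad: $153,950 · Delacroix: $1,207,100 · Petrov: $1,077,650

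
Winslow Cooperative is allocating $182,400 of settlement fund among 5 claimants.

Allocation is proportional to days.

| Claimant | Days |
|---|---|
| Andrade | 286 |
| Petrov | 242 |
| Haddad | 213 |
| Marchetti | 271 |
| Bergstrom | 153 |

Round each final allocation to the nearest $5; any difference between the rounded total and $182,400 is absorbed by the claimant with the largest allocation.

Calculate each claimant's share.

Sum of days: 1,165.
Proportional shares: Andrade 286/1,165 × $182,400 = 44,778.03; Petrov 242/1,165 × $182,400 = 37,889.10; Haddad 213/1,165 × $182,400 = 33,348.67; Marchetti 271/1,165 × $182,400 = 42,429.53; Bergstrom 153/1,165 × $182,400 = 23,954.68.
Rounded to nearest $5: Andrade $44,780; Petrov $37,890; Haddad $33,350; Marchetti $42,430; Bergstrom $23,955. Sum = $182,405.
Difference $182,400 − $182,405 = −$5 applied to largest allocation (Andrade): Andrade becomes $44,775.

Andrade: $44,775 · Petrov: $37,890 · Haddad: $33,350 · Marchetti: $42,430 · Bergstrom: $23,955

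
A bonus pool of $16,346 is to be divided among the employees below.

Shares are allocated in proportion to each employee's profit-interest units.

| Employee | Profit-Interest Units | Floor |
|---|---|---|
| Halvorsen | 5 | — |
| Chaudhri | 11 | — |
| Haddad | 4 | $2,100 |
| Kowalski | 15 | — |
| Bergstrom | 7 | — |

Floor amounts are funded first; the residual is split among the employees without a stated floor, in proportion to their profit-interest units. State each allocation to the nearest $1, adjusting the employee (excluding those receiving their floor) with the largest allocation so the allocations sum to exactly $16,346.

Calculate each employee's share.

Fund the minimums — Haddad $2,100. Residual $14,246.
Residual split over remaining profit-interest units 38: Halvorsen 1,874.47 → $1,874; Chaudhri 4,123.84 → $4,124; Kowalski 5,623.42 → $5,623; Bergstrom 2,624.26 → $2,624.
Rounding difference +$1 applied to Kowalski → $5,624.

Halvorsen: $1,874 | Chaudhri: $4,124 | Haddad: $2,100 | Kowalski: $5,624 | Bergstrom: $2,624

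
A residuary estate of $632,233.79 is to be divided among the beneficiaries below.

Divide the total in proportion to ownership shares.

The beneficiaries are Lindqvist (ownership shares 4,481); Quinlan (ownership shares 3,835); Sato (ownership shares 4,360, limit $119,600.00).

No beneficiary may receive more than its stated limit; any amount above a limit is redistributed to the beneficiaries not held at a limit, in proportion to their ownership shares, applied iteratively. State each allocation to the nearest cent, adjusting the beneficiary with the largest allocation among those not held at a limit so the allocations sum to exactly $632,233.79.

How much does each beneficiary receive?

Lindqvist: $276,228.00 · Quinlan: $236,405.79 · Sato: $119,600.00

Ownership shares total: 12,676.
Proportional shares (ignoring caps): Lindqvist 223,496.3406; Quinlan 191,276.1585; Sato 217,461.2910.
Held at cap: Sato ($119,600.00); residual $512,633.79 reallocated over remaining ownership shares 8,316.
Shares after redistribution: Lindqvist 276,227.9958 → $276,228.00; Quinlan 236,405.7942 → $236,405.79.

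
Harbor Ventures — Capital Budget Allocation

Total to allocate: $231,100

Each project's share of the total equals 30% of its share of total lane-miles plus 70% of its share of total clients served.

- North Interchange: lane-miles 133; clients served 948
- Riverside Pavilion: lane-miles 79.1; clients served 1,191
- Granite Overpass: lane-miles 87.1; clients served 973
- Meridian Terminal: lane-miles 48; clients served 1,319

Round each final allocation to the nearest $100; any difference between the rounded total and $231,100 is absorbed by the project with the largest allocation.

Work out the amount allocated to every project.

North Interchange: $61,200 · Riverside Pavilion: $59,300 · Granite Overpass: $52,900 · Meridian Terminal: $57,700

Lane-miles total 347.2; clients served total 4,431.
Blended shares (30% lane-miles + 70% clients served): North Interchange 0.2647; Riverside Pavilion 0.2565; Granite Overpass 0.2290; Meridian Terminal 0.2498.
Proportional shares: North Interchange 61,168.10; Riverside Pavilion 59,276.79; Granite Overpass 52,915.36; Meridian Terminal 57,739.75.
At nearest $100: North Interchange $61,200; Riverside Pavilion $59,300; Granite Overpass $52,900; Meridian Terminal $57,700. Sum = $231,100.
No rounding difference to absorb.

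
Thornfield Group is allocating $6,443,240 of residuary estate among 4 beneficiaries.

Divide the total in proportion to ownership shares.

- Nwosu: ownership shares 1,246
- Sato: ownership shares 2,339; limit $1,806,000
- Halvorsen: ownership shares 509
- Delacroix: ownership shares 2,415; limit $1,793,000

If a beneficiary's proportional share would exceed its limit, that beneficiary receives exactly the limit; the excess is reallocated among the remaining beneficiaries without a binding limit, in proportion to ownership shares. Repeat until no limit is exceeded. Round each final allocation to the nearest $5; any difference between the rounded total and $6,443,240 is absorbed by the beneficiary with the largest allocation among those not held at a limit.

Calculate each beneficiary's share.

Nwosu: $2,019,330 | Sato: $1,806,000 | Halvorsen: $824,910 | Delacroix: $1,793,000

Total ownership shares = 6,509.
Proportional shares (ignoring caps): Nwosu 1,233,411.74; Sato 2,315,369.24; Halvorsen 503,857.61; Delacroix 2,390,601.41.
Capped: Sato ($1,806,000), Delacroix ($1,793,000); residual $2,844,240 reallocated over remaining ownership shares 1,755.
Redistributed shares: Nwosu 2,019,329.37 → $2,019,330; Halvorsen 824,910.63 → $824,910.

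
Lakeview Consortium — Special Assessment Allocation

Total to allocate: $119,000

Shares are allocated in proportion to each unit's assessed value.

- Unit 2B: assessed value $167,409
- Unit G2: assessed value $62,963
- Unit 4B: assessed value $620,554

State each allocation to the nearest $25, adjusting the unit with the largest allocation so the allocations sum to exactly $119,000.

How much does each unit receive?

Combined assessed value = 850,926.
Unrounded shares: Unit 2B 167,409/850,926 × $119,000 = 23,411.75; Unit G2 62,963/850,926 × $119,000 = 8,805.23; Unit 4B 620,554/850,926 × $119,000 = 86,783.02.
After rounding ($25): Unit 2B $23,400; Unit G2 $8,800; Unit 4B $86,775. Sum = $118,975.
Difference $119,000 − $118,975 = +$25 applied to largest allocation (Unit 4B): Unit 4B becomes $86,800.

Unit 2B: $23,400; Unit G2: $8,800; Unit 4B: $86,800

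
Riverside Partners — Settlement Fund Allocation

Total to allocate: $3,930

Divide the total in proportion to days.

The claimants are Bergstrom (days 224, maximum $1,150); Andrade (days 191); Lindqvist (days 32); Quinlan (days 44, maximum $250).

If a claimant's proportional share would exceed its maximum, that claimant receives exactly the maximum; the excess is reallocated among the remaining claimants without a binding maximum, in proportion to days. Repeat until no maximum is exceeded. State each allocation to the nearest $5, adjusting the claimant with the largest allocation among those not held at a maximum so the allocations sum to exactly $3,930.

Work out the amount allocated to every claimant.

Sum of days: 491.
Unconstrained shares: Bergstrom 1,792.91; Andrade 1,528.78; Lindqvist 256.13; Quinlan 352.18.
Held at cap: Bergstrom ($1,150), Quinlan ($250); balance $2,530 reallocated over remaining days 223.
Redistributed shares: Andrade 2,166.95 → $2,165; Lindqvist 363.05 → $365.

Bergstrom: $1,150; Andrade: $2,165; Lindqvist: $365; Quinlan: $250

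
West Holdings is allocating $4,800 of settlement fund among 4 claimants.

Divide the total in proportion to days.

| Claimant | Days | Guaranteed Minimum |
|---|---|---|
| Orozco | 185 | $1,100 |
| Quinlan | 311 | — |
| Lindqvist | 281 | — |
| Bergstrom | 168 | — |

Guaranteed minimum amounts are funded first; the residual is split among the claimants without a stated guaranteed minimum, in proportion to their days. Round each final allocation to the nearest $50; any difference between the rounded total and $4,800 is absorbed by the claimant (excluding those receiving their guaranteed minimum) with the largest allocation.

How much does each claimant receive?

Orozco: $1,100 | Quinlan: $1,550 | Lindqvist: $1,350 | Bergstrom: $800

Guaranteed amounts: Orozco $1,100. Balance $3,700.
Balance split over remaining days 760: Quinlan 1,514.08 → $1,500; Lindqvist 1,368.03 → $1,350; Bergstrom 817.89 → $800.
Rounding difference +$50 applied to Quinlan → $1,550.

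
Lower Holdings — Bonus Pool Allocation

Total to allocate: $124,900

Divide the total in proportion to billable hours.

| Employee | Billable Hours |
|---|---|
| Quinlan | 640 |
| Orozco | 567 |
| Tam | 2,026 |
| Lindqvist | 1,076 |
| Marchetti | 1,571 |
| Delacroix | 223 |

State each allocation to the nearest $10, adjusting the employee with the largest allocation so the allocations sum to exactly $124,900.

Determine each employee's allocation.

Combined billable hours = 6,103.
Proportional shares: Quinlan 640/6,103 × $124,900 = 13,097.82; Orozco 567/6,103 × $124,900 = 11,603.85; Tam 2,026/6,103 × $124,900 = 41,462.79; Lindqvist 1,076/6,103 × $124,900 = 22,020.71; Marchetti 1,571/6,103 × $124,900 = 32,151.06; Delacroix 223/6,103 × $124,900 = 4,563.77.
After rounding ($10): Quinlan $13,100; Orozco $11,600; Tam $41,460; Lindqvist $22,020; Marchetti $32,150; Delacroix $4,560. Sum = $124,890.
Difference $124,900 − $124,890 = +$10 applied to largest allocation (Tam): Tam becomes $41,470.

Quinlan: $13,100; Orozco: $11,600; Tam: $41,470; Lindqvist: $22,020; Marchetti: $32,150; Delacroix: $4,560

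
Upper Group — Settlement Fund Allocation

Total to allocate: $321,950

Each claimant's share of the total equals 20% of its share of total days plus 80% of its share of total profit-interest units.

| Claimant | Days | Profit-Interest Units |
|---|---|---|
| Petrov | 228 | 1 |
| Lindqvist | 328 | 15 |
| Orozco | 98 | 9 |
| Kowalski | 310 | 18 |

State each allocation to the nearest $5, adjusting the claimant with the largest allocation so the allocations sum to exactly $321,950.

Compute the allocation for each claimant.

Totals — days 964, profit-interest units 43.
Combined weights (20% days + 80% profit-interest units): Petrov 0.0659; Lindqvist 0.3471; Orozco 0.1878; Kowalski 0.3992.
Raw shares: Petrov 21,218.94; Lindqvist 111,755.14; Orozco 60,453.78; Kowalski 128,522.14.
After rounding ($5): Petrov $21,220; Lindqvist $111,755; Orozco $60,455; Kowalski $128,520. Sum = $321,950.
No rounding difference to absorb.

Petrov: $21,220 | Lindqvist: $111,755 | Orozco: $60,455 | Kowalski: $128,520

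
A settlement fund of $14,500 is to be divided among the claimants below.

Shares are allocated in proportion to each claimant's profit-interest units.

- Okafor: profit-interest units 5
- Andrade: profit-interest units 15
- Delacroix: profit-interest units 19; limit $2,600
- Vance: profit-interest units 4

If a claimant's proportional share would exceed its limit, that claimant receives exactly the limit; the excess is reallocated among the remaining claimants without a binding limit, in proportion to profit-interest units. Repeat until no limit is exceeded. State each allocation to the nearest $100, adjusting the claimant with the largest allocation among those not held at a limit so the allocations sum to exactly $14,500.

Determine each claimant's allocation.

Sum of profit-interest units: 43.
Proportional shares (ignoring caps): Okafor 1,686.05; Andrade 5,058.14; Delacroix 6,406.98; Vance 1,348.84.
Capped: Delacroix ($2,600); balance $11,900 reallocated over remaining profit-interest units 24.
Shares after redistribution: Okafor 2,479.17 → $2,500; Andrade 7,437.50 → $7,400; Vance 1,983.33 → $2,000.

Okafor: $2,500 · Andrade: $7,400 · Delacroix: $2,600 · Vance: $2,000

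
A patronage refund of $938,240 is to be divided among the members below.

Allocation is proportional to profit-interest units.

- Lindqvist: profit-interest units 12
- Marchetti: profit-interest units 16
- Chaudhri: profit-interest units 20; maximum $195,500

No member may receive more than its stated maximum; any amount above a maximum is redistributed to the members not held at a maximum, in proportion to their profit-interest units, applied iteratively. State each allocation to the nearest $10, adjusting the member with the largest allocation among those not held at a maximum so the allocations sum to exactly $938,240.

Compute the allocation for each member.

Lindqvist: $318,320 · Marchetti: $424,420 · Chaudhri: $195,500

Total profit-interest units = 48.
Unconstrained shares: Lindqvist 234,560.00; Marchetti 312,746.67; Chaudhri 390,933.33.
Capped: Chaudhri ($195,500); remaining pool $742,740 reallocated over remaining profit-interest units 28.
Remaining shares: Lindqvist 318,317.14 → $318,320; Marchetti 424,422.86 → $424,420.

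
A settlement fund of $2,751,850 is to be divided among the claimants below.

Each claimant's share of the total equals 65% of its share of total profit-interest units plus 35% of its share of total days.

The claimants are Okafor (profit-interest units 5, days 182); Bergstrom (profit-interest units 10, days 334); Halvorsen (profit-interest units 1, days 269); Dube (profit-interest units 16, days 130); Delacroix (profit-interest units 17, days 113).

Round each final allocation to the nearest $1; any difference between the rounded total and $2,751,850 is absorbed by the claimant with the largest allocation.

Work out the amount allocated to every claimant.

Profit-interest units total 49; days total 1,028.
Blended shares (65% profit-interest units + 35% days): Okafor 0.1283; Bergstrom 0.2464; Halvorsen 0.1049; Dube 0.2565; Delacroix 0.2640.
Raw shares: Okafor 353,038.99; Bergstrom 677,970.57; Halvorsen 288,533.97; Dube 705,864.93; Delacroix 726,441.53.
At nearest $1: Okafor $353,039; Bergstrom $677,971; Halvorsen $288,534; Dube $705,865; Delacroix $726,442. Sum = $2,751,851.
Difference $2,751,850 − $2,751,851 = −$1 applied to largest allocation (Delacroix): Delacroix becomes $726,441.

Okafor: $353,039 · Bergstrom: $677,971 · Halvorsen: $288,534 · Dube: $705,865 · Delacroix: $726,441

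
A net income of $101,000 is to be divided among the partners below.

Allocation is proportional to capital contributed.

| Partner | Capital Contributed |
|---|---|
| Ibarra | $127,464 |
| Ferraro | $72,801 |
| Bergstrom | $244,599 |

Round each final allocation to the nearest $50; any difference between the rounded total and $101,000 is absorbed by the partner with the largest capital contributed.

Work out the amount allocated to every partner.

Combined capital contributed = 444,864.
Pro-rata amounts: Ibarra 127,464/444,864 × $101,000 = 28,938.88; Ferraro 72,801/444,864 × $101,000 = 16,528.42; Bergstrom 244,599/444,864 × $101,000 = 55,532.70.
At nearest $50: Ibarra $28,950; Ferraro $16,550; Bergstrom $55,550. Sum = $101,050.
Difference $101,000 − $101,050 = −$50 applied to largest capital contributed (Bergstrom): Bergstrom becomes $55,500.

Ibarra: $28,950 · Ferraro: $16,550 · Bergstrom: $55,500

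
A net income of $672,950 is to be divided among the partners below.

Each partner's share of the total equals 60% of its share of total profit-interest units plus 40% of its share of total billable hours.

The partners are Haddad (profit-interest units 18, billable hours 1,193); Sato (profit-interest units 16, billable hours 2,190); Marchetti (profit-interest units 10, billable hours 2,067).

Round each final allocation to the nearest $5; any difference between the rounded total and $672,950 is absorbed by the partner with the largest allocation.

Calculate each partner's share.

Profit-interest units total 44; billable hours total 5,450.
Blended shares (60% profit-interest units + 40% billable hours): Haddad 0.3330; Sato 0.3789; Marchetti 0.2881.
Raw shares: Haddad 224,101.89; Sato 254,991.36; Marchetti 193,856.75.
Rounded to nearest $5: Haddad $224,100; Sato $254,990; Marchetti $193,855. Sum = $672,945.
Difference $672,950 − $672,945 = +$5 applied to largest allocation (Sato): Sato becomes $254,995.

Haddad: $224,100 · Sato: $254,995 · Marchetti: $193,855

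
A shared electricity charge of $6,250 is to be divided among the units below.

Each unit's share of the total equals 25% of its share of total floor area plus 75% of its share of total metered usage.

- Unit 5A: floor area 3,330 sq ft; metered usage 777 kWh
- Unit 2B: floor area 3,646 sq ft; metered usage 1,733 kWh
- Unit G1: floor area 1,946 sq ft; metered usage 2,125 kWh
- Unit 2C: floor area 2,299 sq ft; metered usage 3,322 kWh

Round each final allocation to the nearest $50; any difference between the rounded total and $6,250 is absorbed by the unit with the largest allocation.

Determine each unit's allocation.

Unit 5A: $900 | Unit 2B: $1,550 | Unit G1: $1,500 | Unit 2C: $2,300

Floor area total 11,221; metered usage total 7,957.
Combined weights (25% floor area + 75% metered usage): Unit 5A 0.1474; Unit 2B 0.2446; Unit G1 0.2437; Unit 2C 0.3643.
Proportional shares: Unit 5A 921.43; Unit 2B 1,528.61; Unit G1 1,522.82; Unit 2C 2,277.13.
After rounding ($50): Unit 5A $900; Unit 2B $1,550; Unit G1 $1,500; Unit 2C $2,300. Sum = $6,250.
Sum already equals the total — no adjustment.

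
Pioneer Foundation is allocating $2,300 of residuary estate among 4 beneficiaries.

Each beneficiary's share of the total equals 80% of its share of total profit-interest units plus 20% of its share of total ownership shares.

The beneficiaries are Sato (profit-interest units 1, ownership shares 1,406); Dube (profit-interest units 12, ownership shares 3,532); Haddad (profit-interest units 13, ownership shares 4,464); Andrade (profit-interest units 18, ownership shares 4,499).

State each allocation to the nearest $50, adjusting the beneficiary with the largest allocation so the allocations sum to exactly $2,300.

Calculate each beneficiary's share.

Sato: $100 | Dube: $600 | Haddad: $700 | Andrade: $900

Totals — profit-interest units 44, ownership shares 13,901.
Combined weights (80% profit-interest units + 20% ownership shares): Sato 0.0384; Dube 0.2690; Haddad 0.3006; Andrade 0.3920.
Raw shares: Sato 88.34; Dube 618.70; Haddad 691.36; Andrade 901.60.
After rounding ($50): Sato $100; Dube $600; Haddad $700; Andrade $900. Sum = $2,300.
Sum already equals the total — no adjustment.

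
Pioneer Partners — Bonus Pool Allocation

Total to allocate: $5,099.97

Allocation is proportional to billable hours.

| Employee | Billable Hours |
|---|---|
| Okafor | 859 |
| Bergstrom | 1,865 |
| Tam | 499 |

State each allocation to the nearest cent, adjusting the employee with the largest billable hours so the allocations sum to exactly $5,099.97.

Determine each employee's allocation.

Okafor: $1,359.25 · Bergstrom: $2,951.12 · Tam: $789.60

Combined billable hours = 859 + 1,865 + 499 = 3,223.
Proportional shares: Okafor 1,359.2536; Bergstrom 2,951.1151; Tam 789.6013.
Rounded to nearest cent: Okafor $1,359.25; Bergstrom $2,951.12; Tam $789.60. Sum = $5,099.97.
No rounding difference to absorb.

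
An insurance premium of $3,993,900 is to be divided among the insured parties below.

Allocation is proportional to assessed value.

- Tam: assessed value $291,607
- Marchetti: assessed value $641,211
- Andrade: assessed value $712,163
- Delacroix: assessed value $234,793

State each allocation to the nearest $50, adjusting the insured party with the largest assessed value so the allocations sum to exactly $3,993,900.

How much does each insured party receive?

Combined assessed value = 291,607 + 641,211 + 712,163 + 234,793 = 1,879,774.
Raw shares: Tam 619,568.73; Marchetti 1,362,361.97; Andrade 1,513,111.58; Delacroix 498,857.72.
After rounding ($50): Tam $619,550; Marchetti $1,362,350; Andrade $1,513,100; Delacroix $498,850. Sum = $3,993,850.
Difference $3,993,900 − $3,993,850 = +$50 applied to largest assessed value (Andrade): Andrade becomes $1,513,150.

Tam: $619,550; Marchetti: $1,362,350; Andrade: $1,513,150; Delacroix: $498,850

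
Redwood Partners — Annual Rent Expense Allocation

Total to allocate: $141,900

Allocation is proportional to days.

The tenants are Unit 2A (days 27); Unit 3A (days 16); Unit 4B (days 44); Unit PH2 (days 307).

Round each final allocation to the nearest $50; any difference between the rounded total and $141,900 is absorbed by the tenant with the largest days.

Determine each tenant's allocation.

Combined days = 27 + 16 + 44 + 307 = 394.
Pro-rata amounts: Unit 2A 9,724.11; Unit 3A 5,762.44; Unit 4B 15,846.70; Unit PH2 110,566.75.
Rounded to nearest $50: Unit 2A $9,700; Unit 3A $5,750; Unit 4B $15,850; Unit PH2 $110,550. Sum = $141,850.
Difference $141,900 − $141,850 = +$50 applied to largest days (Unit PH2): Unit PH2 becomes $110,600.

Unit 2A: $9,700; Unit 3A: $5,750; Unit 4B: $15,850; Unit PH2: $110,600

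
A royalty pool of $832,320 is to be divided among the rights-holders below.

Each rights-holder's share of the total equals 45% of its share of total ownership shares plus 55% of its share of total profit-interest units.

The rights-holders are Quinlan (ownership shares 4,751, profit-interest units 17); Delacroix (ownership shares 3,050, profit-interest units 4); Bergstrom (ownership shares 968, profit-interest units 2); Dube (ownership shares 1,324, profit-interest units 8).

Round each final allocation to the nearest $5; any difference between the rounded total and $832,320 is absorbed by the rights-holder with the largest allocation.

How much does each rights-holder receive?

Quinlan: $427,345; Delacroix: $172,250; Bergstrom: $65,455; Dube: $167,270

Totals — ownership shares 10,093, profit-interest units 31.
Combined weights (45% ownership shares + 55% profit-interest units): Quinlan 0.5134; Delacroix 0.2070; Bergstrom 0.0786; Dube 0.2010.
Proportional shares: Quinlan 427,344.66; Delacroix 172,251.19; Bergstrom 65,455.72; Dube 167,268.43.
At nearest $5: Quinlan $427,345; Delacroix $172,250; Bergstrom $65,455; Dube $167,270. Sum = $832,320.
Rounded total matches; no reconciliation needed.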